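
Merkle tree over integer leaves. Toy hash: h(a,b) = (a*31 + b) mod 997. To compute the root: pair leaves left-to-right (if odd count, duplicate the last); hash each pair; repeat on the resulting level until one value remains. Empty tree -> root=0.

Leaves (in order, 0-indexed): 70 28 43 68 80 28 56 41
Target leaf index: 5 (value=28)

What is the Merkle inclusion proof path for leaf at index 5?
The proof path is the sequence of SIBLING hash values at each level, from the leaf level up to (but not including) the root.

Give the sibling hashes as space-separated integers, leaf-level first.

L0 (leaves): [70, 28, 43, 68, 80, 28, 56, 41], target index=5
L1: h(70,28)=(70*31+28)%997=204 [pair 0] h(43,68)=(43*31+68)%997=404 [pair 1] h(80,28)=(80*31+28)%997=514 [pair 2] h(56,41)=(56*31+41)%997=780 [pair 3] -> [204, 404, 514, 780]
  Sibling for proof at L0: 80
L2: h(204,404)=(204*31+404)%997=746 [pair 0] h(514,780)=(514*31+780)%997=762 [pair 1] -> [746, 762]
  Sibling for proof at L1: 780
L3: h(746,762)=(746*31+762)%997=957 [pair 0] -> [957]
  Sibling for proof at L2: 746
Root: 957
Proof path (sibling hashes from leaf to root): [80, 780, 746]

Answer: 80 780 746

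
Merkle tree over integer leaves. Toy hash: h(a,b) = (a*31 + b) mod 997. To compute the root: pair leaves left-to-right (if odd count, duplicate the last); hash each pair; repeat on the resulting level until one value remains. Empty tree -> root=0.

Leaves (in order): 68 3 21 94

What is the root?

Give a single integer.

L0: [68, 3, 21, 94]
L1: h(68,3)=(68*31+3)%997=117 h(21,94)=(21*31+94)%997=745 -> [117, 745]
L2: h(117,745)=(117*31+745)%997=384 -> [384]

Answer: 384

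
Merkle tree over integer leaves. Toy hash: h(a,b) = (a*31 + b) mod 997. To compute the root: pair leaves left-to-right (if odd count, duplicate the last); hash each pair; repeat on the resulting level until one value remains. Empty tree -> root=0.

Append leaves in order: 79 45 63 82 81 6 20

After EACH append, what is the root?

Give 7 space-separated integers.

After append 79 (leaves=[79]):
  L0: [79]
  root=79
After append 45 (leaves=[79, 45]):
  L0: [79, 45]
  L1: h(79,45)=(79*31+45)%997=500 -> [500]
  root=500
After append 63 (leaves=[79, 45, 63]):
  L0: [79, 45, 63]
  L1: h(79,45)=(79*31+45)%997=500 h(63,63)=(63*31+63)%997=22 -> [500, 22]
  L2: h(500,22)=(500*31+22)%997=567 -> [567]
  root=567
After append 82 (leaves=[79, 45, 63, 82]):
  L0: [79, 45, 63, 82]
  L1: h(79,45)=(79*31+45)%997=500 h(63,82)=(63*31+82)%997=41 -> [500, 41]
  L2: h(500,41)=(500*31+41)%997=586 -> [586]
  root=586
After append 81 (leaves=[79, 45, 63, 82, 81]):
  L0: [79, 45, 63, 82, 81]
  L1: h(79,45)=(79*31+45)%997=500 h(63,82)=(63*31+82)%997=41 h(81,81)=(81*31+81)%997=598 -> [500, 41, 598]
  L2: h(500,41)=(500*31+41)%997=586 h(598,598)=(598*31+598)%997=193 -> [586, 193]
  L3: h(586,193)=(586*31+193)%997=413 -> [413]
  root=413
After append 6 (leaves=[79, 45, 63, 82, 81, 6]):
  L0: [79, 45, 63, 82, 81, 6]
  L1: h(79,45)=(79*31+45)%997=500 h(63,82)=(63*31+82)%997=41 h(81,6)=(81*31+6)%997=523 -> [500, 41, 523]
  L2: h(500,41)=(500*31+41)%997=586 h(523,523)=(523*31+523)%997=784 -> [586, 784]
  L3: h(586,784)=(586*31+784)%997=7 -> [7]
  root=7
After append 20 (leaves=[79, 45, 63, 82, 81, 6, 20]):
  L0: [79, 45, 63, 82, 81, 6, 20]
  L1: h(79,45)=(79*31+45)%997=500 h(63,82)=(63*31+82)%997=41 h(81,6)=(81*31+6)%997=523 h(20,20)=(20*31+20)%997=640 -> [500, 41, 523, 640]
  L2: h(500,41)=(500*31+41)%997=586 h(523,640)=(523*31+640)%997=901 -> [586, 901]
  L3: h(586,901)=(586*31+901)%997=124 -> [124]
  root=124

Answer: 79 500 567 586 413 7 124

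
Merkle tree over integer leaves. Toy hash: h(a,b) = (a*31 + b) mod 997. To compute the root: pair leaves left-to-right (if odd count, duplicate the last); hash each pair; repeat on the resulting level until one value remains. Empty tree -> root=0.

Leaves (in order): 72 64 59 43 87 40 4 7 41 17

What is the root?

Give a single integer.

L0: [72, 64, 59, 43, 87, 40, 4, 7, 41, 17]
L1: h(72,64)=(72*31+64)%997=302 h(59,43)=(59*31+43)%997=875 h(87,40)=(87*31+40)%997=743 h(4,7)=(4*31+7)%997=131 h(41,17)=(41*31+17)%997=291 -> [302, 875, 743, 131, 291]
L2: h(302,875)=(302*31+875)%997=267 h(743,131)=(743*31+131)%997=233 h(291,291)=(291*31+291)%997=339 -> [267, 233, 339]
L3: h(267,233)=(267*31+233)%997=534 h(339,339)=(339*31+339)%997=878 -> [534, 878]
L4: h(534,878)=(534*31+878)%997=483 -> [483]

Answer: 483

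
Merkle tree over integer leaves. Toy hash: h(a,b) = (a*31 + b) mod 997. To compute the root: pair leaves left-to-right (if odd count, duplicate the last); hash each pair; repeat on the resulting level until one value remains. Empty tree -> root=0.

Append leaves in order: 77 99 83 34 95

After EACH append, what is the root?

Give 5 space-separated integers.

Answer: 77 492 959 910 865

Derivation:
After append 77 (leaves=[77]):
  L0: [77]
  root=77
After append 99 (leaves=[77, 99]):
  L0: [77, 99]
  L1: h(77,99)=(77*31+99)%997=492 -> [492]
  root=492
After append 83 (leaves=[77, 99, 83]):
  L0: [77, 99, 83]
  L1: h(77,99)=(77*31+99)%997=492 h(83,83)=(83*31+83)%997=662 -> [492, 662]
  L2: h(492,662)=(492*31+662)%997=959 -> [959]
  root=959
After append 34 (leaves=[77, 99, 83, 34]):
  L0: [77, 99, 83, 34]
  L1: h(77,99)=(77*31+99)%997=492 h(83,34)=(83*31+34)%997=613 -> [492, 613]
  L2: h(492,613)=(492*31+613)%997=910 -> [910]
  root=910
After append 95 (leaves=[77, 99, 83, 34, 95]):
  L0: [77, 99, 83, 34, 95]
  L1: h(77,99)=(77*31+99)%997=492 h(83,34)=(83*31+34)%997=613 h(95,95)=(95*31+95)%997=49 -> [492, 613, 49]
  L2: h(492,613)=(492*31+613)%997=910 h(49,49)=(49*31+49)%997=571 -> [910, 571]
  L3: h(910,571)=(910*31+571)%997=865 -> [865]
  root=865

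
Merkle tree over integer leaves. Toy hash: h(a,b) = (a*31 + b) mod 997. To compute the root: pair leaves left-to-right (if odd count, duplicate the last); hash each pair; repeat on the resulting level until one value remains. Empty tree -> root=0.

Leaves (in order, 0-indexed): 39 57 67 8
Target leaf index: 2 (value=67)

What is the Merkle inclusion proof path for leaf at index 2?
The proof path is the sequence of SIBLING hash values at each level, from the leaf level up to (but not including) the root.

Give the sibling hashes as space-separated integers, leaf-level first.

Answer: 8 269

Derivation:
L0 (leaves): [39, 57, 67, 8], target index=2
L1: h(39,57)=(39*31+57)%997=269 [pair 0] h(67,8)=(67*31+8)%997=91 [pair 1] -> [269, 91]
  Sibling for proof at L0: 8
L2: h(269,91)=(269*31+91)%997=454 [pair 0] -> [454]
  Sibling for proof at L1: 269
Root: 454
Proof path (sibling hashes from leaf to root): [8, 269]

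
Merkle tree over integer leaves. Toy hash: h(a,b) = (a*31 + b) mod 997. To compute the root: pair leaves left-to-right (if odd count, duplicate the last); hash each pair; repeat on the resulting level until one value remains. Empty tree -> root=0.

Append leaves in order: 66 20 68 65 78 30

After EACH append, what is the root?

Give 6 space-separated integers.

Answer: 66 72 420 417 78 536

Derivation:
After append 66 (leaves=[66]):
  L0: [66]
  root=66
After append 20 (leaves=[66, 20]):
  L0: [66, 20]
  L1: h(66,20)=(66*31+20)%997=72 -> [72]
  root=72
After append 68 (leaves=[66, 20, 68]):
  L0: [66, 20, 68]
  L1: h(66,20)=(66*31+20)%997=72 h(68,68)=(68*31+68)%997=182 -> [72, 182]
  L2: h(72,182)=(72*31+182)%997=420 -> [420]
  root=420
After append 65 (leaves=[66, 20, 68, 65]):
  L0: [66, 20, 68, 65]
  L1: h(66,20)=(66*31+20)%997=72 h(68,65)=(68*31+65)%997=179 -> [72, 179]
  L2: h(72,179)=(72*31+179)%997=417 -> [417]
  root=417
After append 78 (leaves=[66, 20, 68, 65, 78]):
  L0: [66, 20, 68, 65, 78]
  L1: h(66,20)=(66*31+20)%997=72 h(68,65)=(68*31+65)%997=179 h(78,78)=(78*31+78)%997=502 -> [72, 179, 502]
  L2: h(72,179)=(72*31+179)%997=417 h(502,502)=(502*31+502)%997=112 -> [417, 112]
  L3: h(417,112)=(417*31+112)%997=78 -> [78]
  root=78
After append 30 (leaves=[66, 20, 68, 65, 78, 30]):
  L0: [66, 20, 68, 65, 78, 30]
  L1: h(66,20)=(66*31+20)%997=72 h(68,65)=(68*31+65)%997=179 h(78,30)=(78*31+30)%997=454 -> [72, 179, 454]
  L2: h(72,179)=(72*31+179)%997=417 h(454,454)=(454*31+454)%997=570 -> [417, 570]
  L3: h(417,570)=(417*31+570)%997=536 -> [536]
  root=536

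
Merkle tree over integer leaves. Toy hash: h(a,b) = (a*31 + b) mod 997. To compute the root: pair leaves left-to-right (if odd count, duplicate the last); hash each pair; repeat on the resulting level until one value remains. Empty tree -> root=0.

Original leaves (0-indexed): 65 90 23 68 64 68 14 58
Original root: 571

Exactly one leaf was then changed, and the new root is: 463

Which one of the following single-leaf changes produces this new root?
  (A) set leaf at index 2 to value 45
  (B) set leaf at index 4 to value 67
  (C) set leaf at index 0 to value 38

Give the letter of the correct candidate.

Answer: B

Derivation:
Original leaves: [65, 90, 23, 68, 64, 68, 14, 58]
Target new root: 463
Try each candidate change and compute the resulting root:
Candidate A: set leaf[2] = 45 -> leaves = [65, 90, 45, 68, 64, 68, 14, 58]
  L0: [65, 90, 45, 68, 64, 68, 14, 58]
  L1: h(65,90)=(65*31+90)%997=111 h(45,68)=(45*31+68)%997=466 h(64,68)=(64*31+68)%997=58 h(14,58)=(14*31+58)%997=492 -> [111, 466, 58, 492]
  L2: h(111,466)=(111*31+466)%997=916 h(58,492)=(58*31+492)%997=296 -> [916, 296]
  L3: h(916,296)=(916*31+296)%997=776 -> [776]
  root = 776 != target 463
Candidate B: set leaf[4] = 67 -> leaves = [65, 90, 23, 68, 67, 68, 14, 58]
  L0: [65, 90, 23, 68, 67, 68, 14, 58]
  L1: h(65,90)=(65*31+90)%997=111 h(23,68)=(23*31+68)%997=781 h(67,68)=(67*31+68)%997=151 h(14,58)=(14*31+58)%997=492 -> [111, 781, 151, 492]
  L2: h(111,781)=(111*31+781)%997=234 h(151,492)=(151*31+492)%997=188 -> [234, 188]
  L3: h(234,188)=(234*31+188)%997=463 -> [463]
  root = 463 == target 463  ** MATCH **
Candidate C: set leaf[0] = 38 -> leaves = [38, 90, 23, 68, 64, 68, 14, 58]
  L0: [38, 90, 23, 68, 64, 68, 14, 58]
  L1: h(38,90)=(38*31+90)%997=271 h(23,68)=(23*31+68)%997=781 h(64,68)=(64*31+68)%997=58 h(14,58)=(14*31+58)%997=492 -> [271, 781, 58, 492]
  L2: h(271,781)=(271*31+781)%997=209 h(58,492)=(58*31+492)%997=296 -> [209, 296]
  L3: h(209,296)=(209*31+296)%997=793 -> [793]
  root = 793 != target 463
Candidate B produces the target root.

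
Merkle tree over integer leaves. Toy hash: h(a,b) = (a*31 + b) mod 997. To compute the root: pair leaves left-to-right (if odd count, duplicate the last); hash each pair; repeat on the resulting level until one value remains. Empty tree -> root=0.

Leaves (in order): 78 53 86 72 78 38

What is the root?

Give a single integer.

L0: [78, 53, 86, 72, 78, 38]
L1: h(78,53)=(78*31+53)%997=477 h(86,72)=(86*31+72)%997=744 h(78,38)=(78*31+38)%997=462 -> [477, 744, 462]
L2: h(477,744)=(477*31+744)%997=576 h(462,462)=(462*31+462)%997=826 -> [576, 826]
L3: h(576,826)=(576*31+826)%997=736 -> [736]

Answer: 736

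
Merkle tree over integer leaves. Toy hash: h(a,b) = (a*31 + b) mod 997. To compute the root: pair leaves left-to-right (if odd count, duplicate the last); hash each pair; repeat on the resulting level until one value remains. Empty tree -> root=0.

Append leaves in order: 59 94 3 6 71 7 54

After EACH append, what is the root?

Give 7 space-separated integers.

Answer: 59 926 886 889 563 509 29

Derivation:
After append 59 (leaves=[59]):
  L0: [59]
  root=59
After append 94 (leaves=[59, 94]):
  L0: [59, 94]
  L1: h(59,94)=(59*31+94)%997=926 -> [926]
  root=926
After append 3 (leaves=[59, 94, 3]):
  L0: [59, 94, 3]
  L1: h(59,94)=(59*31+94)%997=926 h(3,3)=(3*31+3)%997=96 -> [926, 96]
  L2: h(926,96)=(926*31+96)%997=886 -> [886]
  root=886
After append 6 (leaves=[59, 94, 3, 6]):
  L0: [59, 94, 3, 6]
  L1: h(59,94)=(59*31+94)%997=926 h(3,6)=(3*31+6)%997=99 -> [926, 99]
  L2: h(926,99)=(926*31+99)%997=889 -> [889]
  root=889
After append 71 (leaves=[59, 94, 3, 6, 71]):
  L0: [59, 94, 3, 6, 71]
  L1: h(59,94)=(59*31+94)%997=926 h(3,6)=(3*31+6)%997=99 h(71,71)=(71*31+71)%997=278 -> [926, 99, 278]
  L2: h(926,99)=(926*31+99)%997=889 h(278,278)=(278*31+278)%997=920 -> [889, 920]
  L3: h(889,920)=(889*31+920)%997=563 -> [563]
  root=563
After append 7 (leaves=[59, 94, 3, 6, 71, 7]):
  L0: [59, 94, 3, 6, 71, 7]
  L1: h(59,94)=(59*31+94)%997=926 h(3,6)=(3*31+6)%997=99 h(71,7)=(71*31+7)%997=214 -> [926, 99, 214]
  L2: h(926,99)=(926*31+99)%997=889 h(214,214)=(214*31+214)%997=866 -> [889, 866]
  L3: h(889,866)=(889*31+866)%997=509 -> [509]
  root=509
After append 54 (leaves=[59, 94, 3, 6, 71, 7, 54]):
  L0: [59, 94, 3, 6, 71, 7, 54]
  L1: h(59,94)=(59*31+94)%997=926 h(3,6)=(3*31+6)%997=99 h(71,7)=(71*31+7)%997=214 h(54,54)=(54*31+54)%997=731 -> [926, 99, 214, 731]
  L2: h(926,99)=(926*31+99)%997=889 h(214,731)=(214*31+731)%997=386 -> [889, 386]
  L3: h(889,386)=(889*31+386)%997=29 -> [29]
  root=29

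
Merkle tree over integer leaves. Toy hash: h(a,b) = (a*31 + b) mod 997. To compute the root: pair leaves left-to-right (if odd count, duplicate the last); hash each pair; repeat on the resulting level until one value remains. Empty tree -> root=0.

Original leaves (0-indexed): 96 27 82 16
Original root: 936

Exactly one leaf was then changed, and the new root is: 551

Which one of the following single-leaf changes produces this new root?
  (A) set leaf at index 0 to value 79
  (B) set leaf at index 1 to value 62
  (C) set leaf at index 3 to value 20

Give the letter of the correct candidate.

Answer: A

Derivation:
Original leaves: [96, 27, 82, 16]
Target new root: 551
Try each candidate change and compute the resulting root:
Candidate A: set leaf[0] = 79 -> leaves = [79, 27, 82, 16]
  L0: [79, 27, 82, 16]
  L1: h(79,27)=(79*31+27)%997=482 h(82,16)=(82*31+16)%997=564 -> [482, 564]
  L2: h(482,564)=(482*31+564)%997=551 -> [551]
  root = 551 == target 551  ** MATCH **
Candidate B: set leaf[1] = 62 -> leaves = [96, 62, 82, 16]
  L0: [96, 62, 82, 16]
  L1: h(96,62)=(96*31+62)%997=47 h(82,16)=(82*31+16)%997=564 -> [47, 564]
  L2: h(47,564)=(47*31+564)%997=27 -> [27]
  root = 27 != target 551
Candidate C: set leaf[3] = 20 -> leaves = [96, 27, 82, 20]
  L0: [96, 27, 82, 20]
  L1: h(96,27)=(96*31+27)%997=12 h(82,20)=(82*31+20)%997=568 -> [12, 568]
  L2: h(12,568)=(12*31+568)%997=940 -> [940]
  root = 940 != target 551
Candidate A produces the target root.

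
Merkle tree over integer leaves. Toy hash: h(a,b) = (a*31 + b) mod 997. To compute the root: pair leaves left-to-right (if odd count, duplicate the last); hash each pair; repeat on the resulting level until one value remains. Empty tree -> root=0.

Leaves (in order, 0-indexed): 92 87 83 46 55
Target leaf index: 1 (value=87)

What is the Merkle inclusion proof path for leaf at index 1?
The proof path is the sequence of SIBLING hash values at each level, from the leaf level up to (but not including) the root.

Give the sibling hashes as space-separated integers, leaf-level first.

Answer: 92 625 488

Derivation:
L0 (leaves): [92, 87, 83, 46, 55], target index=1
L1: h(92,87)=(92*31+87)%997=945 [pair 0] h(83,46)=(83*31+46)%997=625 [pair 1] h(55,55)=(55*31+55)%997=763 [pair 2] -> [945, 625, 763]
  Sibling for proof at L0: 92
L2: h(945,625)=(945*31+625)%997=10 [pair 0] h(763,763)=(763*31+763)%997=488 [pair 1] -> [10, 488]
  Sibling for proof at L1: 625
L3: h(10,488)=(10*31+488)%997=798 [pair 0] -> [798]
  Sibling for proof at L2: 488
Root: 798
Proof path (sibling hashes from leaf to root): [92, 625, 488]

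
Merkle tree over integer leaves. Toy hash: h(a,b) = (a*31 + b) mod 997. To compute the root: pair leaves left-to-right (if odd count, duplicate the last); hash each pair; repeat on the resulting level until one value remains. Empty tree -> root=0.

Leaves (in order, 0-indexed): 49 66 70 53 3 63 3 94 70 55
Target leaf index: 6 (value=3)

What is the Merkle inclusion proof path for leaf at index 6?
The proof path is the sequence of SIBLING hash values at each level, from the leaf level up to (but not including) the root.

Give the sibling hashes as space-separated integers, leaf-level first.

Answer: 94 156 511 255

Derivation:
L0 (leaves): [49, 66, 70, 53, 3, 63, 3, 94, 70, 55], target index=6
L1: h(49,66)=(49*31+66)%997=588 [pair 0] h(70,53)=(70*31+53)%997=229 [pair 1] h(3,63)=(3*31+63)%997=156 [pair 2] h(3,94)=(3*31+94)%997=187 [pair 3] h(70,55)=(70*31+55)%997=231 [pair 4] -> [588, 229, 156, 187, 231]
  Sibling for proof at L0: 94
L2: h(588,229)=(588*31+229)%997=511 [pair 0] h(156,187)=(156*31+187)%997=38 [pair 1] h(231,231)=(231*31+231)%997=413 [pair 2] -> [511, 38, 413]
  Sibling for proof at L1: 156
L3: h(511,38)=(511*31+38)%997=924 [pair 0] h(413,413)=(413*31+413)%997=255 [pair 1] -> [924, 255]
  Sibling for proof at L2: 511
L4: h(924,255)=(924*31+255)%997=983 [pair 0] -> [983]
  Sibling for proof at L3: 255
Root: 983
Proof path (sibling hashes from leaf to root): [94, 156, 511, 255]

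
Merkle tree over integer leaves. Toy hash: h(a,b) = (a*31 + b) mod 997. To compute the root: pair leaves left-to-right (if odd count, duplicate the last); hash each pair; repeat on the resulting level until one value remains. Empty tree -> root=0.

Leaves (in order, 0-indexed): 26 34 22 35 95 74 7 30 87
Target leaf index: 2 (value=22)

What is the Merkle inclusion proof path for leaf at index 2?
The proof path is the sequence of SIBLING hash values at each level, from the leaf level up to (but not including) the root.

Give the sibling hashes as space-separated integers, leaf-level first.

L0 (leaves): [26, 34, 22, 35, 95, 74, 7, 30, 87], target index=2
L1: h(26,34)=(26*31+34)%997=840 [pair 0] h(22,35)=(22*31+35)%997=717 [pair 1] h(95,74)=(95*31+74)%997=28 [pair 2] h(7,30)=(7*31+30)%997=247 [pair 3] h(87,87)=(87*31+87)%997=790 [pair 4] -> [840, 717, 28, 247, 790]
  Sibling for proof at L0: 35
L2: h(840,717)=(840*31+717)%997=835 [pair 0] h(28,247)=(28*31+247)%997=118 [pair 1] h(790,790)=(790*31+790)%997=355 [pair 2] -> [835, 118, 355]
  Sibling for proof at L1: 840
L3: h(835,118)=(835*31+118)%997=81 [pair 0] h(355,355)=(355*31+355)%997=393 [pair 1] -> [81, 393]
  Sibling for proof at L2: 118
L4: h(81,393)=(81*31+393)%997=910 [pair 0] -> [910]
  Sibling for proof at L3: 393
Root: 910
Proof path (sibling hashes from leaf to root): [35, 840, 118, 393]

Answer: 35 840 118 393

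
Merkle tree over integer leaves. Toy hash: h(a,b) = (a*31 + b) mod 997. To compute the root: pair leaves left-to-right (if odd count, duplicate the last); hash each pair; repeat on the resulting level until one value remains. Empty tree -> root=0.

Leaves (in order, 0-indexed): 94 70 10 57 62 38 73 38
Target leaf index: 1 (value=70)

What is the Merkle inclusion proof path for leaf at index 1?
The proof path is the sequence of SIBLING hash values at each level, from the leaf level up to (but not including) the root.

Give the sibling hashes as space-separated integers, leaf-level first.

Answer: 94 367 250

Derivation:
L0 (leaves): [94, 70, 10, 57, 62, 38, 73, 38], target index=1
L1: h(94,70)=(94*31+70)%997=990 [pair 0] h(10,57)=(10*31+57)%997=367 [pair 1] h(62,38)=(62*31+38)%997=963 [pair 2] h(73,38)=(73*31+38)%997=307 [pair 3] -> [990, 367, 963, 307]
  Sibling for proof at L0: 94
L2: h(990,367)=(990*31+367)%997=150 [pair 0] h(963,307)=(963*31+307)%997=250 [pair 1] -> [150, 250]
  Sibling for proof at L1: 367
L3: h(150,250)=(150*31+250)%997=912 [pair 0] -> [912]
  Sibling for proof at L2: 250
Root: 912
Proof path (sibling hashes from leaf to root): [94, 367, 250]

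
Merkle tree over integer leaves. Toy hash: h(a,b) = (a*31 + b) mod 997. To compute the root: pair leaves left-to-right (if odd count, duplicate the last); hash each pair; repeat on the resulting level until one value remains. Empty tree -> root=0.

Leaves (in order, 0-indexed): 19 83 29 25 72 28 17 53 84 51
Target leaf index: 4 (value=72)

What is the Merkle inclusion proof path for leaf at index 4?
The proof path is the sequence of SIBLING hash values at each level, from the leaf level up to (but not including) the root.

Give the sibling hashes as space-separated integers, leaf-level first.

Answer: 28 580 819 898

Derivation:
L0 (leaves): [19, 83, 29, 25, 72, 28, 17, 53, 84, 51], target index=4
L1: h(19,83)=(19*31+83)%997=672 [pair 0] h(29,25)=(29*31+25)%997=924 [pair 1] h(72,28)=(72*31+28)%997=266 [pair 2] h(17,53)=(17*31+53)%997=580 [pair 3] h(84,51)=(84*31+51)%997=661 [pair 4] -> [672, 924, 266, 580, 661]
  Sibling for proof at L0: 28
L2: h(672,924)=(672*31+924)%997=819 [pair 0] h(266,580)=(266*31+580)%997=850 [pair 1] h(661,661)=(661*31+661)%997=215 [pair 2] -> [819, 850, 215]
  Sibling for proof at L1: 580
L3: h(819,850)=(819*31+850)%997=317 [pair 0] h(215,215)=(215*31+215)%997=898 [pair 1] -> [317, 898]
  Sibling for proof at L2: 819
L4: h(317,898)=(317*31+898)%997=755 [pair 0] -> [755]
  Sibling for proof at L3: 898
Root: 755
Proof path (sibling hashes from leaf to root): [28, 580, 819, 898]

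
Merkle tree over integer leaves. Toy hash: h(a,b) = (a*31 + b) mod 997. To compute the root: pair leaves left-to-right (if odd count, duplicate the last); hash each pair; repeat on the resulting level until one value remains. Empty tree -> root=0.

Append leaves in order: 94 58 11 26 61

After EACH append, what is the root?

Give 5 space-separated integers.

After append 94 (leaves=[94]):
  L0: [94]
  root=94
After append 58 (leaves=[94, 58]):
  L0: [94, 58]
  L1: h(94,58)=(94*31+58)%997=978 -> [978]
  root=978
After append 11 (leaves=[94, 58, 11]):
  L0: [94, 58, 11]
  L1: h(94,58)=(94*31+58)%997=978 h(11,11)=(11*31+11)%997=352 -> [978, 352]
  L2: h(978,352)=(978*31+352)%997=760 -> [760]
  root=760
After append 26 (leaves=[94, 58, 11, 26]):
  L0: [94, 58, 11, 26]
  L1: h(94,58)=(94*31+58)%997=978 h(11,26)=(11*31+26)%997=367 -> [978, 367]
  L2: h(978,367)=(978*31+367)%997=775 -> [775]
  root=775
After append 61 (leaves=[94, 58, 11, 26, 61]):
  L0: [94, 58, 11, 26, 61]
  L1: h(94,58)=(94*31+58)%997=978 h(11,26)=(11*31+26)%997=367 h(61,61)=(61*31+61)%997=955 -> [978, 367, 955]
  L2: h(978,367)=(978*31+367)%997=775 h(955,955)=(955*31+955)%997=650 -> [775, 650]
  L3: h(775,650)=(775*31+650)%997=747 -> [747]
  root=747

Answer: 94 978 760 775 747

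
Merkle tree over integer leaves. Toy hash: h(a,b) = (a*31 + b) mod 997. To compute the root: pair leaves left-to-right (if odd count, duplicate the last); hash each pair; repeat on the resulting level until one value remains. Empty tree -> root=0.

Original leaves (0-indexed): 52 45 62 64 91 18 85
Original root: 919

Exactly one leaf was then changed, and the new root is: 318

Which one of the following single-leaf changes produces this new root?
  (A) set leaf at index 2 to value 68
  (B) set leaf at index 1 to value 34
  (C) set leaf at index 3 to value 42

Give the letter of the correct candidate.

Answer: B

Derivation:
Original leaves: [52, 45, 62, 64, 91, 18, 85]
Target new root: 318
Try each candidate change and compute the resulting root:
Candidate A: set leaf[2] = 68 -> leaves = [52, 45, 68, 64, 91, 18, 85]
  L0: [52, 45, 68, 64, 91, 18, 85]
  L1: h(52,45)=(52*31+45)%997=660 h(68,64)=(68*31+64)%997=178 h(91,18)=(91*31+18)%997=845 h(85,85)=(85*31+85)%997=726 -> [660, 178, 845, 726]
  L2: h(660,178)=(660*31+178)%997=698 h(845,726)=(845*31+726)%997=2 -> [698, 2]
  L3: h(698,2)=(698*31+2)%997=703 -> [703]
  root = 703 != target 318
Candidate B: set leaf[1] = 34 -> leaves = [52, 34, 62, 64, 91, 18, 85]
  L0: [52, 34, 62, 64, 91, 18, 85]
  L1: h(52,34)=(52*31+34)%997=649 h(62,64)=(62*31+64)%997=989 h(91,18)=(91*31+18)%997=845 h(85,85)=(85*31+85)%997=726 -> [649, 989, 845, 726]
  L2: h(649,989)=(649*31+989)%997=171 h(845,726)=(845*31+726)%997=2 -> [171, 2]
  L3: h(171,2)=(171*31+2)%997=318 -> [318]
  root = 318 == target 318  ** MATCH **
Candidate C: set leaf[3] = 42 -> leaves = [52, 45, 62, 42, 91, 18, 85]
  L0: [52, 45, 62, 42, 91, 18, 85]
  L1: h(52,45)=(52*31+45)%997=660 h(62,42)=(62*31+42)%997=967 h(91,18)=(91*31+18)%997=845 h(85,85)=(85*31+85)%997=726 -> [660, 967, 845, 726]
  L2: h(660,967)=(660*31+967)%997=490 h(845,726)=(845*31+726)%997=2 -> [490, 2]
  L3: h(490,2)=(490*31+2)%997=237 -> [237]
  root = 237 != target 318
Candidate B produces the target root.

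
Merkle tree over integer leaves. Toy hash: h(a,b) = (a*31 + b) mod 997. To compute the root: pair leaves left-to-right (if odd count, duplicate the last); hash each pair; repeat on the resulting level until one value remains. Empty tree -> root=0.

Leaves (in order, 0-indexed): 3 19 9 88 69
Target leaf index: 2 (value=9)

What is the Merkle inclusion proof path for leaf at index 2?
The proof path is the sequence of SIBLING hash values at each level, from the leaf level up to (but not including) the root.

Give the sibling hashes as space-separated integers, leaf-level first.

Answer: 88 112 866

Derivation:
L0 (leaves): [3, 19, 9, 88, 69], target index=2
L1: h(3,19)=(3*31+19)%997=112 [pair 0] h(9,88)=(9*31+88)%997=367 [pair 1] h(69,69)=(69*31+69)%997=214 [pair 2] -> [112, 367, 214]
  Sibling for proof at L0: 88
L2: h(112,367)=(112*31+367)%997=848 [pair 0] h(214,214)=(214*31+214)%997=866 [pair 1] -> [848, 866]
  Sibling for proof at L1: 112
L3: h(848,866)=(848*31+866)%997=235 [pair 0] -> [235]
  Sibling for proof at L2: 866
Root: 235
Proof path (sibling hashes from leaf to root): [88, 112, 866]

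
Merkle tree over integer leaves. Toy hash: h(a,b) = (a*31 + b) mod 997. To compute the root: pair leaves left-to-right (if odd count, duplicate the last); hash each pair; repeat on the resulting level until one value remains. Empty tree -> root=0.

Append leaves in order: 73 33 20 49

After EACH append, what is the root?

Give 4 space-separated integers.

After append 73 (leaves=[73]):
  L0: [73]
  root=73
After append 33 (leaves=[73, 33]):
  L0: [73, 33]
  L1: h(73,33)=(73*31+33)%997=302 -> [302]
  root=302
After append 20 (leaves=[73, 33, 20]):
  L0: [73, 33, 20]
  L1: h(73,33)=(73*31+33)%997=302 h(20,20)=(20*31+20)%997=640 -> [302, 640]
  L2: h(302,640)=(302*31+640)%997=32 -> [32]
  root=32
After append 49 (leaves=[73, 33, 20, 49]):
  L0: [73, 33, 20, 49]
  L1: h(73,33)=(73*31+33)%997=302 h(20,49)=(20*31+49)%997=669 -> [302, 669]
  L2: h(302,669)=(302*31+669)%997=61 -> [61]
  root=61

Answer: 73 302 32 61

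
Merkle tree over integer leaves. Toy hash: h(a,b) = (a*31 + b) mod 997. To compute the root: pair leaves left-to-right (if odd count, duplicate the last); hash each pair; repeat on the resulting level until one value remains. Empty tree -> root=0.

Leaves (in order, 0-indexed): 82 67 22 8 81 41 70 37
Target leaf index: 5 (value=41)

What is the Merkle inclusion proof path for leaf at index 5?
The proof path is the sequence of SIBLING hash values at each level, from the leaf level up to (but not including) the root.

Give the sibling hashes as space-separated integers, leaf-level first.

Answer: 81 213 812

Derivation:
L0 (leaves): [82, 67, 22, 8, 81, 41, 70, 37], target index=5
L1: h(82,67)=(82*31+67)%997=615 [pair 0] h(22,8)=(22*31+8)%997=690 [pair 1] h(81,41)=(81*31+41)%997=558 [pair 2] h(70,37)=(70*31+37)%997=213 [pair 3] -> [615, 690, 558, 213]
  Sibling for proof at L0: 81
L2: h(615,690)=(615*31+690)%997=812 [pair 0] h(558,213)=(558*31+213)%997=562 [pair 1] -> [812, 562]
  Sibling for proof at L1: 213
L3: h(812,562)=(812*31+562)%997=809 [pair 0] -> [809]
  Sibling for proof at L2: 812
Root: 809
Proof path (sibling hashes from leaf to root): [81, 213, 812]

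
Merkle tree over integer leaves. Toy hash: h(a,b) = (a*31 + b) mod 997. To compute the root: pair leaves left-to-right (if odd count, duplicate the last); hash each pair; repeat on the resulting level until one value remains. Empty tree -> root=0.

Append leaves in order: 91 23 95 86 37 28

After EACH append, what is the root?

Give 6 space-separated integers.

After append 91 (leaves=[91]):
  L0: [91]
  root=91
After append 23 (leaves=[91, 23]):
  L0: [91, 23]
  L1: h(91,23)=(91*31+23)%997=850 -> [850]
  root=850
After append 95 (leaves=[91, 23, 95]):
  L0: [91, 23, 95]
  L1: h(91,23)=(91*31+23)%997=850 h(95,95)=(95*31+95)%997=49 -> [850, 49]
  L2: h(850,49)=(850*31+49)%997=477 -> [477]
  root=477
After append 86 (leaves=[91, 23, 95, 86]):
  L0: [91, 23, 95, 86]
  L1: h(91,23)=(91*31+23)%997=850 h(95,86)=(95*31+86)%997=40 -> [850, 40]
  L2: h(850,40)=(850*31+40)%997=468 -> [468]
  root=468
After append 37 (leaves=[91, 23, 95, 86, 37]):
  L0: [91, 23, 95, 86, 37]
  L1: h(91,23)=(91*31+23)%997=850 h(95,86)=(95*31+86)%997=40 h(37,37)=(37*31+37)%997=187 -> [850, 40, 187]
  L2: h(850,40)=(850*31+40)%997=468 h(187,187)=(187*31+187)%997=2 -> [468, 2]
  L3: h(468,2)=(468*31+2)%997=552 -> [552]
  root=552
After append 28 (leaves=[91, 23, 95, 86, 37, 28]):
  L0: [91, 23, 95, 86, 37, 28]
  L1: h(91,23)=(91*31+23)%997=850 h(95,86)=(95*31+86)%997=40 h(37,28)=(37*31+28)%997=178 -> [850, 40, 178]
  L2: h(850,40)=(850*31+40)%997=468 h(178,178)=(178*31+178)%997=711 -> [468, 711]
  L3: h(468,711)=(468*31+711)%997=264 -> [264]
  root=264

Answer: 91 850 477 468 552 264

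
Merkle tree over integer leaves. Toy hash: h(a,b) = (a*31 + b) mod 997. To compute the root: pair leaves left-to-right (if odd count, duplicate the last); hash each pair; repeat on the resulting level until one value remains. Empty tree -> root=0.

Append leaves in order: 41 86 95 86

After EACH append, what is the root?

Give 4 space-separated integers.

Answer: 41 360 242 233

Derivation:
After append 41 (leaves=[41]):
  L0: [41]
  root=41
After append 86 (leaves=[41, 86]):
  L0: [41, 86]
  L1: h(41,86)=(41*31+86)%997=360 -> [360]
  root=360
After append 95 (leaves=[41, 86, 95]):
  L0: [41, 86, 95]
  L1: h(41,86)=(41*31+86)%997=360 h(95,95)=(95*31+95)%997=49 -> [360, 49]
  L2: h(360,49)=(360*31+49)%997=242 -> [242]
  root=242
After append 86 (leaves=[41, 86, 95, 86]):
  L0: [41, 86, 95, 86]
  L1: h(41,86)=(41*31+86)%997=360 h(95,86)=(95*31+86)%997=40 -> [360, 40]
  L2: h(360,40)=(360*31+40)%997=233 -> [233]
  root=233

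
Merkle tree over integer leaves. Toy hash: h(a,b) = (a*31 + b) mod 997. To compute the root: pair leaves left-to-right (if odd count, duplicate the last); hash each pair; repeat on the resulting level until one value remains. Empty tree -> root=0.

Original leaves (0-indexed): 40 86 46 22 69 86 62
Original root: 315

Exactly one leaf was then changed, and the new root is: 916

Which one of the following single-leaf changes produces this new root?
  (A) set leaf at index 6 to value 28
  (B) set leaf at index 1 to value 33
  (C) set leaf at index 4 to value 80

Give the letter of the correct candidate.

Original leaves: [40, 86, 46, 22, 69, 86, 62]
Target new root: 916
Try each candidate change and compute the resulting root:
Candidate A: set leaf[6] = 28 -> leaves = [40, 86, 46, 22, 69, 86, 28]
  L0: [40, 86, 46, 22, 69, 86, 28]
  L1: h(40,86)=(40*31+86)%997=329 h(46,22)=(46*31+22)%997=451 h(69,86)=(69*31+86)%997=231 h(28,28)=(28*31+28)%997=896 -> [329, 451, 231, 896]
  L2: h(329,451)=(329*31+451)%997=680 h(231,896)=(231*31+896)%997=81 -> [680, 81]
  L3: h(680,81)=(680*31+81)%997=224 -> [224]
  root = 224 != target 916
Candidate B: set leaf[1] = 33 -> leaves = [40, 33, 46, 22, 69, 86, 62]
  L0: [40, 33, 46, 22, 69, 86, 62]
  L1: h(40,33)=(40*31+33)%997=276 h(46,22)=(46*31+22)%997=451 h(69,86)=(69*31+86)%997=231 h(62,62)=(62*31+62)%997=987 -> [276, 451, 231, 987]
  L2: h(276,451)=(276*31+451)%997=34 h(231,987)=(231*31+987)%997=172 -> [34, 172]
  L3: h(34,172)=(34*31+172)%997=229 -> [229]
  root = 229 != target 916
Candidate C: set leaf[4] = 80 -> leaves = [40, 86, 46, 22, 80, 86, 62]
  L0: [40, 86, 46, 22, 80, 86, 62]
  L1: h(40,86)=(40*31+86)%997=329 h(46,22)=(46*31+22)%997=451 h(80,86)=(80*31+86)%997=572 h(62,62)=(62*31+62)%997=987 -> [329, 451, 572, 987]
  L2: h(329,451)=(329*31+451)%997=680 h(572,987)=(572*31+987)%997=773 -> [680, 773]
  L3: h(680,773)=(680*31+773)%997=916 -> [916]
  root = 916 == target 916  ** MATCH **
Candidate C produces the target root.

Answer: C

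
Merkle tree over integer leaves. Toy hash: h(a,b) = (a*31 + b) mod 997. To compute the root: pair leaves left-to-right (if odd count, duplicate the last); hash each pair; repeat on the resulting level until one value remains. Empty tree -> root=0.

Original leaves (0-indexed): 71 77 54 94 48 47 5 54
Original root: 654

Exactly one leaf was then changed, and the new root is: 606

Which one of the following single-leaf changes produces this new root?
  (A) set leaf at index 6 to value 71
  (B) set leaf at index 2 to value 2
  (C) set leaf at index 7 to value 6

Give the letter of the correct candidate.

Answer: C

Derivation:
Original leaves: [71, 77, 54, 94, 48, 47, 5, 54]
Target new root: 606
Try each candidate change and compute the resulting root:
Candidate A: set leaf[6] = 71 -> leaves = [71, 77, 54, 94, 48, 47, 71, 54]
  L0: [71, 77, 54, 94, 48, 47, 71, 54]
  L1: h(71,77)=(71*31+77)%997=284 h(54,94)=(54*31+94)%997=771 h(48,47)=(48*31+47)%997=538 h(71,54)=(71*31+54)%997=261 -> [284, 771, 538, 261]
  L2: h(284,771)=(284*31+771)%997=602 h(538,261)=(538*31+261)%997=987 -> [602, 987]
  L3: h(602,987)=(602*31+987)%997=706 -> [706]
  root = 706 != target 606
Candidate B: set leaf[2] = 2 -> leaves = [71, 77, 2, 94, 48, 47, 5, 54]
  L0: [71, 77, 2, 94, 48, 47, 5, 54]
  L1: h(71,77)=(71*31+77)%997=284 h(2,94)=(2*31+94)%997=156 h(48,47)=(48*31+47)%997=538 h(5,54)=(5*31+54)%997=209 -> [284, 156, 538, 209]
  L2: h(284,156)=(284*31+156)%997=984 h(538,209)=(538*31+209)%997=935 -> [984, 935]
  L3: h(984,935)=(984*31+935)%997=532 -> [532]
  root = 532 != target 606
Candidate C: set leaf[7] = 6 -> leaves = [71, 77, 54, 94, 48, 47, 5, 6]
  L0: [71, 77, 54, 94, 48, 47, 5, 6]
  L1: h(71,77)=(71*31+77)%997=284 h(54,94)=(54*31+94)%997=771 h(48,47)=(48*31+47)%997=538 h(5,6)=(5*31+6)%997=161 -> [284, 771, 538, 161]
  L2: h(284,771)=(284*31+771)%997=602 h(538,161)=(538*31+161)%997=887 -> [602, 887]
  L3: h(602,887)=(602*31+887)%997=606 -> [606]
  root = 606 == target 606  ** MATCH **
Candidate C produces the target root.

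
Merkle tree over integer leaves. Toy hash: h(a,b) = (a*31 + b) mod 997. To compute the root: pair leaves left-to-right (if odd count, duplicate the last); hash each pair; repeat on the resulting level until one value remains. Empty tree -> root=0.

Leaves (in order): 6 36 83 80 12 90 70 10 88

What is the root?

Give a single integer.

L0: [6, 36, 83, 80, 12, 90, 70, 10, 88]
L1: h(6,36)=(6*31+36)%997=222 h(83,80)=(83*31+80)%997=659 h(12,90)=(12*31+90)%997=462 h(70,10)=(70*31+10)%997=186 h(88,88)=(88*31+88)%997=822 -> [222, 659, 462, 186, 822]
L2: h(222,659)=(222*31+659)%997=562 h(462,186)=(462*31+186)%997=550 h(822,822)=(822*31+822)%997=382 -> [562, 550, 382]
L3: h(562,550)=(562*31+550)%997=26 h(382,382)=(382*31+382)%997=260 -> [26, 260]
L4: h(26,260)=(26*31+260)%997=69 -> [69]

Answer: 69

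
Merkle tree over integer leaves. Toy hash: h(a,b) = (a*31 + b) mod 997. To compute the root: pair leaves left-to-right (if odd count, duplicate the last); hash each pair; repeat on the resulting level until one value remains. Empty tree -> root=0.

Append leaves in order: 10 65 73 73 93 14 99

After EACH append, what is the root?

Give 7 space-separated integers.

After append 10 (leaves=[10]):
  L0: [10]
  root=10
After append 65 (leaves=[10, 65]):
  L0: [10, 65]
  L1: h(10,65)=(10*31+65)%997=375 -> [375]
  root=375
After append 73 (leaves=[10, 65, 73]):
  L0: [10, 65, 73]
  L1: h(10,65)=(10*31+65)%997=375 h(73,73)=(73*31+73)%997=342 -> [375, 342]
  L2: h(375,342)=(375*31+342)%997=3 -> [3]
  root=3
After append 73 (leaves=[10, 65, 73, 73]):
  L0: [10, 65, 73, 73]
  L1: h(10,65)=(10*31+65)%997=375 h(73,73)=(73*31+73)%997=342 -> [375, 342]
  L2: h(375,342)=(375*31+342)%997=3 -> [3]
  root=3
After append 93 (leaves=[10, 65, 73, 73, 93]):
  L0: [10, 65, 73, 73, 93]
  L1: h(10,65)=(10*31+65)%997=375 h(73,73)=(73*31+73)%997=342 h(93,93)=(93*31+93)%997=982 -> [375, 342, 982]
  L2: h(375,342)=(375*31+342)%997=3 h(982,982)=(982*31+982)%997=517 -> [3, 517]
  L3: h(3,517)=(3*31+517)%997=610 -> [610]
  root=610
After append 14 (leaves=[10, 65, 73, 73, 93, 14]):
  L0: [10, 65, 73, 73, 93, 14]
  L1: h(10,65)=(10*31+65)%997=375 h(73,73)=(73*31+73)%997=342 h(93,14)=(93*31+14)%997=903 -> [375, 342, 903]
  L2: h(375,342)=(375*31+342)%997=3 h(903,903)=(903*31+903)%997=980 -> [3, 980]
  L3: h(3,980)=(3*31+980)%997=76 -> [76]
  root=76
After append 99 (leaves=[10, 65, 73, 73, 93, 14, 99]):
  L0: [10, 65, 73, 73, 93, 14, 99]
  L1: h(10,65)=(10*31+65)%997=375 h(73,73)=(73*31+73)%997=342 h(93,14)=(93*31+14)%997=903 h(99,99)=(99*31+99)%997=177 -> [375, 342, 903, 177]
  L2: h(375,342)=(375*31+342)%997=3 h(903,177)=(903*31+177)%997=254 -> [3, 254]
  L3: h(3,254)=(3*31+254)%997=347 -> [347]
  root=347

Answer: 10 375 3 3 610 76 347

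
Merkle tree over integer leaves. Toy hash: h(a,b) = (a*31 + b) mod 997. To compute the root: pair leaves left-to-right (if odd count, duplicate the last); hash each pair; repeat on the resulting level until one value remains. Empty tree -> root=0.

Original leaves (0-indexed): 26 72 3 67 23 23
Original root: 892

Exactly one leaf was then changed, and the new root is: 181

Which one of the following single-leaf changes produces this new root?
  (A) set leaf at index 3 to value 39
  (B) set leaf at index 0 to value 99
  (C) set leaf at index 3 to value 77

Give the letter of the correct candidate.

Answer: B

Derivation:
Original leaves: [26, 72, 3, 67, 23, 23]
Target new root: 181
Try each candidate change and compute the resulting root:
Candidate A: set leaf[3] = 39 -> leaves = [26, 72, 3, 39, 23, 23]
  L0: [26, 72, 3, 39, 23, 23]
  L1: h(26,72)=(26*31+72)%997=878 h(3,39)=(3*31+39)%997=132 h(23,23)=(23*31+23)%997=736 -> [878, 132, 736]
  L2: h(878,132)=(878*31+132)%997=431 h(736,736)=(736*31+736)%997=621 -> [431, 621]
  L3: h(431,621)=(431*31+621)%997=24 -> [24]
  root = 24 != target 181
Candidate B: set leaf[0] = 99 -> leaves = [99, 72, 3, 67, 23, 23]
  L0: [99, 72, 3, 67, 23, 23]
  L1: h(99,72)=(99*31+72)%997=150 h(3,67)=(3*31+67)%997=160 h(23,23)=(23*31+23)%997=736 -> [150, 160, 736]
  L2: h(150,160)=(150*31+160)%997=822 h(736,736)=(736*31+736)%997=621 -> [822, 621]
  L3: h(822,621)=(822*31+621)%997=181 -> [181]
  root = 181 == target 181  ** MATCH **
Candidate C: set leaf[3] = 77 -> leaves = [26, 72, 3, 77, 23, 23]
  L0: [26, 72, 3, 77, 23, 23]
  L1: h(26,72)=(26*31+72)%997=878 h(3,77)=(3*31+77)%997=170 h(23,23)=(23*31+23)%997=736 -> [878, 170, 736]
  L2: h(878,170)=(878*31+170)%997=469 h(736,736)=(736*31+736)%997=621 -> [469, 621]
  L3: h(469,621)=(469*31+621)%997=205 -> [205]
  root = 205 != target 181
Candidate B produces the target root.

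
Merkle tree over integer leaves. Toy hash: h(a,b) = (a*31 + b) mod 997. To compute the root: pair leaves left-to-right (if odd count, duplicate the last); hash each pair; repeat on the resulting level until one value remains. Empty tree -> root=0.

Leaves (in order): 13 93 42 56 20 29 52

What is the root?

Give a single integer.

Answer: 163

Derivation:
L0: [13, 93, 42, 56, 20, 29, 52]
L1: h(13,93)=(13*31+93)%997=496 h(42,56)=(42*31+56)%997=361 h(20,29)=(20*31+29)%997=649 h(52,52)=(52*31+52)%997=667 -> [496, 361, 649, 667]
L2: h(496,361)=(496*31+361)%997=782 h(649,667)=(649*31+667)%997=846 -> [782, 846]
L3: h(782,846)=(782*31+846)%997=163 -> [163]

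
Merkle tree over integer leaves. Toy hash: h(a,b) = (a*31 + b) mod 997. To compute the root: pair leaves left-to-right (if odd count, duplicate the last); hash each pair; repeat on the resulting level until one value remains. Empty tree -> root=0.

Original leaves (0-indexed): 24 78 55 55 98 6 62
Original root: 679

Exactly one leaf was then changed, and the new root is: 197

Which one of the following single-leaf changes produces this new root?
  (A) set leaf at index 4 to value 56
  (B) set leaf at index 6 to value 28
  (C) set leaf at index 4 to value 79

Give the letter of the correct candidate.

Answer: A

Derivation:
Original leaves: [24, 78, 55, 55, 98, 6, 62]
Target new root: 197
Try each candidate change and compute the resulting root:
Candidate A: set leaf[4] = 56 -> leaves = [24, 78, 55, 55, 56, 6, 62]
  L0: [24, 78, 55, 55, 56, 6, 62]
  L1: h(24,78)=(24*31+78)%997=822 h(55,55)=(55*31+55)%997=763 h(56,6)=(56*31+6)%997=745 h(62,62)=(62*31+62)%997=987 -> [822, 763, 745, 987]
  L2: h(822,763)=(822*31+763)%997=323 h(745,987)=(745*31+987)%997=154 -> [323, 154]
  L3: h(323,154)=(323*31+154)%997=197 -> [197]
  root = 197 == target 197  ** MATCH **
Candidate B: set leaf[6] = 28 -> leaves = [24, 78, 55, 55, 98, 6, 28]
  L0: [24, 78, 55, 55, 98, 6, 28]
  L1: h(24,78)=(24*31+78)%997=822 h(55,55)=(55*31+55)%997=763 h(98,6)=(98*31+6)%997=53 h(28,28)=(28*31+28)%997=896 -> [822, 763, 53, 896]
  L2: h(822,763)=(822*31+763)%997=323 h(53,896)=(53*31+896)%997=545 -> [323, 545]
  L3: h(323,545)=(323*31+545)%997=588 -> [588]
  root = 588 != target 197
Candidate C: set leaf[4] = 79 -> leaves = [24, 78, 55, 55, 79, 6, 62]
  L0: [24, 78, 55, 55, 79, 6, 62]
  L1: h(24,78)=(24*31+78)%997=822 h(55,55)=(55*31+55)%997=763 h(79,6)=(79*31+6)%997=461 h(62,62)=(62*31+62)%997=987 -> [822, 763, 461, 987]
  L2: h(822,763)=(822*31+763)%997=323 h(461,987)=(461*31+987)%997=323 -> [323, 323]
  L3: h(323,323)=(323*31+323)%997=366 -> [366]
  root = 366 != target 197
Candidate A produces the target root.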